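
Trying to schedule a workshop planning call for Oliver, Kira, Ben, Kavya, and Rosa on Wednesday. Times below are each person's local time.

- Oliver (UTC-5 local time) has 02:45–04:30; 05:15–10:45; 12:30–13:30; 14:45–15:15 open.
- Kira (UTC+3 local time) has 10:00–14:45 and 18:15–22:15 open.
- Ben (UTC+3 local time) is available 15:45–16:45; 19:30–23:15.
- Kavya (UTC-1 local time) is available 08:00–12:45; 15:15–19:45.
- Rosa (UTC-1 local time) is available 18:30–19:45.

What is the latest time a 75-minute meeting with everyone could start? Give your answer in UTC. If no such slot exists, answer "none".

Oliver in UTC: 07:45-09:30, 10:15-15:45, 17:30-18:30, 19:45-20:15 (add 5h to convert from UTC-5).
Kira in UTC: 07:00-11:45, 15:15-19:15 (subtract 3h to convert from UTC+3).
Ben in UTC: 12:45-13:45, 16:30-20:15 (subtract 3h to convert from UTC+3).
Kavya in UTC: 09:00-13:45, 16:15-20:45 (add 1h to convert from UTC-1).
Rosa in UTC: 19:30-20:45 (add 1h to convert from UTC-1).
Oliver ∩ Kira: 07:45-09:30, 10:15-11:45, 15:15-15:45, 17:30-18:30.
Oliver ∩ Kira ∩ Ben: 17:30-18:30.
Oliver ∩ Kira ∩ Ben ∩ Kavya: 17:30-18:30.
Oliver ∩ Kira ∩ Ben ∩ Kavya ∩ Rosa: ∅.
There is no time when everyone is free.
No common window is at least 75 minutes long.

none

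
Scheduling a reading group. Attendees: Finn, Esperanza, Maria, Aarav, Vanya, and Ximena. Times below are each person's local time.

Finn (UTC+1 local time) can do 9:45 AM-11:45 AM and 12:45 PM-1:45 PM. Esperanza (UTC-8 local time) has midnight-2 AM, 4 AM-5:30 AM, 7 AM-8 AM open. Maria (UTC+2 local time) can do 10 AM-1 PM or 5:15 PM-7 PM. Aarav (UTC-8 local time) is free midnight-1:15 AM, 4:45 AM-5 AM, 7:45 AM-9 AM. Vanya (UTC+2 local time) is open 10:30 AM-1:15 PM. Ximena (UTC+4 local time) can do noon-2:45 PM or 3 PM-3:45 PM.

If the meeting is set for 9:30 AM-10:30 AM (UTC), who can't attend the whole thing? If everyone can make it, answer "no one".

Finn in UTC: 08:45-10:45, 11:45-12:45 (subtract 1h to convert from UTC+1).
Esperanza in UTC: 08:00-10:00, 12:00-13:30, 15:00-16:00 (add 8h to convert from UTC-8).
Maria in UTC: 08:00-11:00, 15:15-17:00 (subtract 2h to convert from UTC+2).
Aarav in UTC: 08:00-09:15, 12:45-13:00, 15:45-17:00 (add 8h to convert from UTC-8).
Vanya in UTC: 08:30-11:15 (subtract 2h to convert from UTC+2).
Ximena in UTC: 08:00-10:45, 11:00-11:45 (subtract 4h to convert from UTC+4).
Finn: free for 09:30-10:30. Esperanza: not fully free for 09:30-10:30. Maria: free for 09:30-10:30. Aarav: not fully free for 09:30-10:30. Vanya: free for 09:30-10:30. Ximena: free for 09:30-10:30.

Aarav, Esperanza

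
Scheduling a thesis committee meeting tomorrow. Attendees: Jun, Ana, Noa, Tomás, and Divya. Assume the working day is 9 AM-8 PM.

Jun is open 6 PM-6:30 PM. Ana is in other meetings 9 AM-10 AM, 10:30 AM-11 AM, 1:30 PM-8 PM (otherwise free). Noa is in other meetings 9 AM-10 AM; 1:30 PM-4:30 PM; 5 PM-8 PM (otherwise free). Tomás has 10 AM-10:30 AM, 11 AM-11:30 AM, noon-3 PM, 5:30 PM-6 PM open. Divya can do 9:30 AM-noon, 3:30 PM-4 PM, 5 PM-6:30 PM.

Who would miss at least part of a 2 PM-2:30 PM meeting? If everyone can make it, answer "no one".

Jun free: 18:00-18:30.
Ana free: 10:00-10:30, 11:00-13:30 (invert busy blocks within the working day).
Noa free: 10:00-13:30, 16:30-17:00 (invert busy blocks within the working day).
Tomás free: 10:00-10:30, 11:00-11:30, 12:00-15:00, 17:30-18:00.
Divya free: 09:30-12:00, 15:30-16:00, 17:00-18:30.
Jun: not fully free for 14:00-14:30. Ana: not fully free for 14:00-14:30. Noa: not fully free for 14:00-14:30. Tomás: free for 14:00-14:30. Divya: not fully free for 14:00-14:30.

Ana, Divya, Jun, Noa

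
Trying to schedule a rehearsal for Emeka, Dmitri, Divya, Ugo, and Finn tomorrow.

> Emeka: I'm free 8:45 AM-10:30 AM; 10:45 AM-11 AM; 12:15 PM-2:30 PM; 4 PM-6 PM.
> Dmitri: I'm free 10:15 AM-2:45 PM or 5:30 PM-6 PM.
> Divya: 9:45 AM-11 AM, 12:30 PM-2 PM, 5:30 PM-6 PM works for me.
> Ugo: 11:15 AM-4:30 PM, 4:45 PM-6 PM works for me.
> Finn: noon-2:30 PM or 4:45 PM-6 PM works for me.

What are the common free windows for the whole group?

12:30-14:00, 17:30-18:00

Emeka ∩ Dmitri: 10:15-10:30, 10:45-11:00, 12:15-14:30, 17:30-18:00.
Emeka ∩ Dmitri ∩ Divya: 10:15-10:30, 10:45-11:00, 12:30-14:00, 17:30-18:00.
Emeka ∩ Dmitri ∩ Divya ∩ Ugo: 12:30-14:00, 17:30-18:00.
Emeka ∩ Dmitri ∩ Divya ∩ Ugo ∩ Finn: 12:30-14:00, 17:30-18:00.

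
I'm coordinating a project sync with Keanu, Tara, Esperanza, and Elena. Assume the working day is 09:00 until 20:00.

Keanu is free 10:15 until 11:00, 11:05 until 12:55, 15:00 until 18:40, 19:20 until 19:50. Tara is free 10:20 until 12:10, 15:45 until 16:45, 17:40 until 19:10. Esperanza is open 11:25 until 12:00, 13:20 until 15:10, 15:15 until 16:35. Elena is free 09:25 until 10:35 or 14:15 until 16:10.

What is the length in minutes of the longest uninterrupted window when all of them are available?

Keanu ∩ Tara: 10:20-11:00, 11:05-12:10, 15:45-16:45, 17:40-18:40.
Keanu ∩ Tara ∩ Esperanza: 11:25-12:00, 15:45-16:35.
Keanu ∩ Tara ∩ Esperanza ∩ Elena: 15:45-16:10.
So the common availability across everyone is 15:45-16:10.
The longest is 15:45-16:10 at 25 minutes.

25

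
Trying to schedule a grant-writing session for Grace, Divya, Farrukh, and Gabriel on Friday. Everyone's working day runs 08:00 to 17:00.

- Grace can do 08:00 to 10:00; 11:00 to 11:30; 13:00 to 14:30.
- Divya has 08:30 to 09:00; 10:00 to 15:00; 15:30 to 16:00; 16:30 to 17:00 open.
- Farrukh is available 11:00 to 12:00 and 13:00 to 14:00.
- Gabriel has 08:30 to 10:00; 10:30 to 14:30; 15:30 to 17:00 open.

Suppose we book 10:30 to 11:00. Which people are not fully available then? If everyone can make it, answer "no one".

Farrukh, Grace

Grace: not fully free for 10:30-11:00. Divya: free for 10:30-11:00. Farrukh: not fully free for 10:30-11:00. Gabriel: free for 10:30-11:00.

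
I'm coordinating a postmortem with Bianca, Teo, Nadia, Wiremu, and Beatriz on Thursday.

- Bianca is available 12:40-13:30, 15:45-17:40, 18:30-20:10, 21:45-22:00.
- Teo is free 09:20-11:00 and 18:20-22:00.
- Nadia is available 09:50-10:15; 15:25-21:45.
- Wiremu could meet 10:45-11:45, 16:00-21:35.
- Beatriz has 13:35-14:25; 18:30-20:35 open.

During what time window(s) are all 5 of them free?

18:30-20:10

Bianca ∩ Teo: 18:30-20:10, 21:45-22:00.
Bianca ∩ Teo ∩ Nadia: 18:30-20:10.
Bianca ∩ Teo ∩ Nadia ∩ Wiremu: 18:30-20:10.
Bianca ∩ Teo ∩ Nadia ∩ Wiremu ∩ Beatriz: 18:30-20:10.
Those are the intersection windows.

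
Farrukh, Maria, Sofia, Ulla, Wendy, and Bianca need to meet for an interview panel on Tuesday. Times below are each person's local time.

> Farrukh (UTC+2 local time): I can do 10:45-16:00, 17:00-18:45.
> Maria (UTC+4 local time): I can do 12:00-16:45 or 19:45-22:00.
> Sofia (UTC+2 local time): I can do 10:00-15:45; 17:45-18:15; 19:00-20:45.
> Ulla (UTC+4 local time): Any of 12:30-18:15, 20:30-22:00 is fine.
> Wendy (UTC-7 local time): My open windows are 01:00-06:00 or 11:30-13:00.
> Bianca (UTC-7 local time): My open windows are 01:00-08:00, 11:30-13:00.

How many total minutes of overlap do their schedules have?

240

Farrukh in UTC: 08:45-14:00, 15:00-16:45 (subtract 2h to convert from UTC+2).
Maria in UTC: 08:00-12:45, 15:45-18:00 (subtract 4h to convert from UTC+4).
Sofia in UTC: 08:00-13:45, 15:45-16:15, 17:00-18:45 (subtract 2h to convert from UTC+2).
Ulla in UTC: 08:30-14:15, 16:30-18:00 (subtract 4h to convert from UTC+4).
Wendy in UTC: 08:00-13:00, 18:30-20:00 (add 7h to convert from UTC-7).
Bianca in UTC: 08:00-15:00, 18:30-20:00 (add 7h to convert from UTC-7).
Farrukh ∩ Maria: 08:45-12:45, 15:45-16:45.
Farrukh ∩ Maria ∩ Sofia: 08:45-12:45, 15:45-16:15.
Farrukh ∩ Maria ∩ Sofia ∩ Ulla: 08:45-12:45.
Farrukh ∩ Maria ∩ Sofia ∩ Ulla ∩ Wendy: 08:45-12:45.
Farrukh ∩ Maria ∩ Sofia ∩ Ulla ∩ Wendy ∩ Bianca: 08:45-12:45.
That's a single block of 240 minutes.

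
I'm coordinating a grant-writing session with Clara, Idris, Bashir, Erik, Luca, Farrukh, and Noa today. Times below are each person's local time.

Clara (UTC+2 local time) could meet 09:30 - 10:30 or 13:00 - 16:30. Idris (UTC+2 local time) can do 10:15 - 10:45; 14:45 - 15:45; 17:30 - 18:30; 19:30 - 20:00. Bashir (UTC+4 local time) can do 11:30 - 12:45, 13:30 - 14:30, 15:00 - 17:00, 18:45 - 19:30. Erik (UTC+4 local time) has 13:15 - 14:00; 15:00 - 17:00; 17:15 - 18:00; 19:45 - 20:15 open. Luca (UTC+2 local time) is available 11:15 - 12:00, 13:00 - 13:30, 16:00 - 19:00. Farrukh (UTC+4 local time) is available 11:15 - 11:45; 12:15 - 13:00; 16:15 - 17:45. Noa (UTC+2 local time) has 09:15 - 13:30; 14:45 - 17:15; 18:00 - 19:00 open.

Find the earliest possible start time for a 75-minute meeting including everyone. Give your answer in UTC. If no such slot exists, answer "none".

none

Clara in UTC: 07:30-08:30, 11:00-14:30 (subtract 2h to convert from UTC+2).
Idris in UTC: 08:15-08:45, 12:45-13:45, 15:30-16:30, 17:30-18:00 (subtract 2h to convert from UTC+2).
Bashir in UTC: 07:30-08:45, 09:30-10:30, 11:00-13:00, 14:45-15:30 (subtract 4h to convert from UTC+4).
Erik in UTC: 09:15-10:00, 11:00-13:00, 13:15-14:00, 15:45-16:15 (subtract 4h to convert from UTC+4).
Luca in UTC: 09:15-10:00, 11:00-11:30, 14:00-17:00 (subtract 2h to convert from UTC+2).
Farrukh in UTC: 07:15-07:45, 08:15-09:00, 12:15-13:45 (subtract 4h to convert from UTC+4).
Noa in UTC: 07:15-11:30, 12:45-15:15, 16:00-17:00 (subtract 2h to convert from UTC+2).
Clara ∩ Idris: 08:15-08:30, 12:45-13:45.
Clara ∩ Idris ∩ Bashir: 08:15-08:30, 12:45-13:00.
Clara ∩ Idris ∩ Bashir ∩ Erik: 12:45-13:00.
Clara ∩ Idris ∩ Bashir ∩ Erik ∩ Luca: ∅.
Clara ∩ Idris ∩ Bashir ∩ Erik ∩ Luca ∩ Farrukh: ∅.
Clara ∩ Idris ∩ Bashir ∩ Erik ∩ Luca ∩ Farrukh ∩ Noa: ∅.
There is no time when everyone is free.
No common window is at least 75 minutes long.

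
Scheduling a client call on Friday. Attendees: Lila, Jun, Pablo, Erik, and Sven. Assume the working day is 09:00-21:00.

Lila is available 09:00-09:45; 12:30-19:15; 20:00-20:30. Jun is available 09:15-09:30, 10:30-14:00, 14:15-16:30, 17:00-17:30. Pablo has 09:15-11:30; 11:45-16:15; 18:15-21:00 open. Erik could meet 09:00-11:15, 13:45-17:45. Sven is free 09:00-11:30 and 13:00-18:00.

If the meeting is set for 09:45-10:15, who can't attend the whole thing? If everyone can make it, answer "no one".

Jun, Lila

Lila: not fully free for 09:45-10:15. Jun: not fully free for 09:45-10:15. Pablo: free for 09:45-10:15. Erik: free for 09:45-10:15. Sven: free for 09:45-10:15.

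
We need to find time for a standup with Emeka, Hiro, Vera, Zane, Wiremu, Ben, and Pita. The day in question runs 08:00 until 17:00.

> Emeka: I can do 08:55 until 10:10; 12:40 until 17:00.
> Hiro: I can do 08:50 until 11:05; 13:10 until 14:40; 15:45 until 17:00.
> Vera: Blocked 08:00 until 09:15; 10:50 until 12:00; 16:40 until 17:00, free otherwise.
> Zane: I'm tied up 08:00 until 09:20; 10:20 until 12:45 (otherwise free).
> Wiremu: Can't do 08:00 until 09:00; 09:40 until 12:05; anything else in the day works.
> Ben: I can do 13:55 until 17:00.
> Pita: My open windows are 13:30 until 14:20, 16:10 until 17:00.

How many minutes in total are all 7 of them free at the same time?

55

Emeka free: 08:55-10:10, 12:40-17:00.
Hiro free: 08:50-11:05, 13:10-14:40, 15:45-17:00.
Vera free: 09:15-10:50, 12:00-16:40 (invert busy blocks within the working day).
Zane free: 09:20-10:20, 12:45-17:00 (invert busy blocks within the working day).
Wiremu free: 09:00-09:40, 12:05-17:00 (invert busy blocks within the working day).
Ben free: 13:55-17:00.
Pita free: 13:30-14:20, 16:10-17:00.
Emeka ∩ Hiro: 08:55-10:10, 13:10-14:40, 15:45-17:00.
Emeka ∩ Hiro ∩ Vera: 09:15-10:10, 13:10-14:40, 15:45-16:40.
Emeka ∩ Hiro ∩ Vera ∩ Zane: 09:20-10:10, 13:10-14:40, 15:45-16:40.
Emeka ∩ Hiro ∩ Vera ∩ Zane ∩ Wiremu: 09:20-09:40, 13:10-14:40, 15:45-16:40.
Emeka ∩ Hiro ∩ Vera ∩ Zane ∩ Wiremu ∩ Ben: 13:55-14:40, 15:45-16:40.
Emeka ∩ Hiro ∩ Vera ∩ Zane ∩ Wiremu ∩ Ben ∩ Pita: 13:55-14:20, 16:10-16:40.
Those are the intersection windows.
Summing the common windows: 25 + 30 = 55 minutes.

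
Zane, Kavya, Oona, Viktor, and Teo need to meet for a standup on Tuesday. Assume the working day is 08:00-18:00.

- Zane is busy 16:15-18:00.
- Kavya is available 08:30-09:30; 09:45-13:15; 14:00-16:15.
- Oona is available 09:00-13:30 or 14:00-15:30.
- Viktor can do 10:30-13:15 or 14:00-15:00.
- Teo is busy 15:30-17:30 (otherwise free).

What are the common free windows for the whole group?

10:30-13:15, 14:00-15:00

Zane free: 08:00-16:15 (invert busy blocks within the working day).
Kavya free: 08:30-09:30, 09:45-13:15, 14:00-16:15.
Oona free: 09:00-13:30, 14:00-15:30.
Viktor free: 10:30-13:15, 14:00-15:00.
Teo free: 08:00-15:30, 17:30-18:00 (invert busy blocks within the working day).
Zane ∩ Kavya: 08:30-09:30, 09:45-13:15, 14:00-16:15.
Zane ∩ Kavya ∩ Oona: 09:00-09:30, 09:45-13:15, 14:00-15:30.
Zane ∩ Kavya ∩ Oona ∩ Viktor: 10:30-13:15, 14:00-15:00.
Zane ∩ Kavya ∩ Oona ∩ Viktor ∩ Teo: 10:30-13:15, 14:00-15:00.
So the common availability across everyone is 10:30-13:15, 14:00-15:00.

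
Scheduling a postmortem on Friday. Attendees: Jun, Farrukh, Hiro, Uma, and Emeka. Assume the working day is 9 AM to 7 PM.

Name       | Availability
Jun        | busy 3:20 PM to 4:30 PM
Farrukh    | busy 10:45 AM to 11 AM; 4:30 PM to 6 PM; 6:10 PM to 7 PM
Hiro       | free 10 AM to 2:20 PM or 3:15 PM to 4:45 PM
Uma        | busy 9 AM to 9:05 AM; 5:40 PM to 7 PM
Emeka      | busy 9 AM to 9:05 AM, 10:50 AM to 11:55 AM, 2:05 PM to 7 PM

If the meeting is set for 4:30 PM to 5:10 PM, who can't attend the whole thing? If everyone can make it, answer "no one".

Emeka, Farrukh, Hiro

Jun free: 09:00-15:20, 16:30-19:00 (invert busy blocks within the working day).
Farrukh free: 09:00-10:45, 11:00-16:30, 18:00-18:10 (invert busy blocks within the working day).
Hiro free: 10:00-14:20, 15:15-16:45.
Uma free: 09:05-17:40 (invert busy blocks within the working day).
Emeka free: 09:05-10:50, 11:55-14:05 (invert busy blocks within the working day).
Jun: free for 16:30-17:10. Farrukh: not fully free for 16:30-17:10. Hiro: not fully free for 16:30-17:10. Uma: free for 16:30-17:10. Emeka: not fully free for 16:30-17:10.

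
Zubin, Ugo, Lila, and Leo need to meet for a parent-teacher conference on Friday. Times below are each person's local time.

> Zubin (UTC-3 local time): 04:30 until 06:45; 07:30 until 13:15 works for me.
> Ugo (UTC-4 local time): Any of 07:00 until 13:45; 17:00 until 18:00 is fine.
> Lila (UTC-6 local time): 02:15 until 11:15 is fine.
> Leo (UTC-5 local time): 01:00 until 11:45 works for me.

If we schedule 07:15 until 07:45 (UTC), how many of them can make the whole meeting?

Zubin in UTC: 07:30-09:45, 10:30-16:15 (add 3h to convert from UTC-3).
Ugo in UTC: 11:00-17:45, 21:00-22:00 (add 4h to convert from UTC-4).
Lila in UTC: 08:15-17:15 (add 6h to convert from UTC-6).
Leo in UTC: 06:00-16:45 (add 5h to convert from UTC-5).
Leo can make the full 07:15-07:45 slot — that's 1.

1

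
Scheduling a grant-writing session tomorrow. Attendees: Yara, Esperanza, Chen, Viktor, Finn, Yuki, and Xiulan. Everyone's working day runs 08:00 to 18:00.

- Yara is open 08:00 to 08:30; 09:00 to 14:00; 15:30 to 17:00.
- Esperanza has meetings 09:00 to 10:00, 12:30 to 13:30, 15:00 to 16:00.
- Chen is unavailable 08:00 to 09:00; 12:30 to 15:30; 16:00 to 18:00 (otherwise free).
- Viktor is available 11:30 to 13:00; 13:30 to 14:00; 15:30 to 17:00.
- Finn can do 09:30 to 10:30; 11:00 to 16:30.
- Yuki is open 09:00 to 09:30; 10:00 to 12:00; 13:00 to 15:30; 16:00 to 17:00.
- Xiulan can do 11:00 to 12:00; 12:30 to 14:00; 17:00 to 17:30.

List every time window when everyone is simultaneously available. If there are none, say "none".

Yara free: 08:00-08:30, 09:00-14:00, 15:30-17:00.
Esperanza free: 08:00-09:00, 10:00-12:30, 13:30-15:00, 16:00-18:00 (invert busy blocks within the working day).
Chen free: 09:00-12:30, 15:30-16:00 (invert busy blocks within the working day).
Viktor free: 11:30-13:00, 13:30-14:00, 15:30-17:00.
Finn free: 09:30-10:30, 11:00-16:30.
Yuki free: 09:00-09:30, 10:00-12:00, 13:00-15:30, 16:00-17:00.
Xiulan free: 11:00-12:00, 12:30-14:00, 17:00-17:30.
Yara ∩ Esperanza: 08:00-08:30, 10:00-12:30, 13:30-14:00, 16:00-17:00.
Yara ∩ Esperanza ∩ Chen: 10:00-12:30.
Yara ∩ Esperanza ∩ Chen ∩ Viktor: 11:30-12:30.
Yara ∩ Esperanza ∩ Chen ∩ Viktor ∩ Finn: 11:30-12:30.
Yara ∩ Esperanza ∩ Chen ∩ Viktor ∩ Finn ∩ Yuki: 11:30-12:00.
Yara ∩ Esperanza ∩ Chen ∩ Viktor ∩ Finn ∩ Yuki ∩ Xiulan: 11:30-12:00.

11:30-12:00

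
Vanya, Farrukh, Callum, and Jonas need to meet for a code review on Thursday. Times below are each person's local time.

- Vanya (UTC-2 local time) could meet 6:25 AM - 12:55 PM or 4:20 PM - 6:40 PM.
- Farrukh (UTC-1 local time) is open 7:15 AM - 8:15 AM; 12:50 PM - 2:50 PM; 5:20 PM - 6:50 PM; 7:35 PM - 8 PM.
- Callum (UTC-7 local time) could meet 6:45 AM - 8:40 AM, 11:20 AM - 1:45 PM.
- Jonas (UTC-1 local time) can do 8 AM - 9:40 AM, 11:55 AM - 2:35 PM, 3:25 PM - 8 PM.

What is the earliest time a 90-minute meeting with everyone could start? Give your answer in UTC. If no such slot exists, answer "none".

Vanya in UTC: 08:25-14:55, 18:20-20:40 (add 2h to convert from UTC-2).
Farrukh in UTC: 08:15-09:15, 13:50-15:50, 18:20-19:50, 20:35-21:00 (add 1h to convert from UTC-1).
Callum in UTC: 13:45-15:40, 18:20-20:45 (add 7h to convert from UTC-7).
Jonas in UTC: 09:00-10:40, 12:55-15:35, 16:25-21:00 (add 1h to convert from UTC-1).
Vanya ∩ Farrukh: 08:25-09:15, 13:50-14:55, 18:20-19:50, 20:35-20:40.
Vanya ∩ Farrukh ∩ Callum: 13:50-14:55, 18:20-19:50, 20:35-20:40.
Vanya ∩ Farrukh ∩ Callum ∩ Jonas: 13:50-14:55, 18:20-19:50, 20:35-20:40.
The first common window of at least 90 minutes is 18:20-19:50, so the earliest start is 18:20.

18:20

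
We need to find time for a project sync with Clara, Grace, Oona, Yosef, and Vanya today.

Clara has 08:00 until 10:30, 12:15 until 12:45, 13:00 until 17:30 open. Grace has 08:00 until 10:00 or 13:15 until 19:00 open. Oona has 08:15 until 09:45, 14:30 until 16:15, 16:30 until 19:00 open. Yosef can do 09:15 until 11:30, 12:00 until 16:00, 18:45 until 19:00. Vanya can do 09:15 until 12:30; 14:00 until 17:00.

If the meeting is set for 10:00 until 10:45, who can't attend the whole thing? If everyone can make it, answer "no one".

Clara, Grace, Oona

Clara: not fully free for 10:00-10:45. Grace: not fully free for 10:00-10:45. Oona: not fully free for 10:00-10:45. Yosef: free for 10:00-10:45. Vanya: free for 10:00-10:45.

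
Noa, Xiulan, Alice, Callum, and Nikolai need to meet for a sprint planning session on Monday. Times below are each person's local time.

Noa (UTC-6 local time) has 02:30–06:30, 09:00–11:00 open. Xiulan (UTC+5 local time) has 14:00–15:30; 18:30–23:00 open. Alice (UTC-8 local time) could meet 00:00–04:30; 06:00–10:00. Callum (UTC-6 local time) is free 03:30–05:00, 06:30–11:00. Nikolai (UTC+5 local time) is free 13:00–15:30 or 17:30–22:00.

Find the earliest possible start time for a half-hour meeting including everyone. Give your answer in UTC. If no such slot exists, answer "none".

09:30

Noa in UTC: 08:30-12:30, 15:00-17:00 (add 6h to convert from UTC-6).
Xiulan in UTC: 09:00-10:30, 13:30-18:00 (subtract 5h to convert from UTC+5).
Alice in UTC: 08:00-12:30, 14:00-18:00 (add 8h to convert from UTC-8).
Callum in UTC: 09:30-11:00, 12:30-17:00 (add 6h to convert from UTC-6).
Nikolai in UTC: 08:00-10:30, 12:30-17:00 (subtract 5h to convert from UTC+5).
Noa ∩ Xiulan: 09:00-10:30, 15:00-17:00.
Noa ∩ Xiulan ∩ Alice: 09:00-10:30, 15:00-17:00.
Noa ∩ Xiulan ∩ Alice ∩ Callum: 09:30-10:30, 15:00-17:00.
Noa ∩ Xiulan ∩ Alice ∩ Callum ∩ Nikolai: 09:30-10:30, 15:00-17:00.
So the common availability across everyone is 09:30-10:30, 15:00-17:00.
The first common window of at least 30 minutes is 09:30-10:30, so the earliest start is 09:30.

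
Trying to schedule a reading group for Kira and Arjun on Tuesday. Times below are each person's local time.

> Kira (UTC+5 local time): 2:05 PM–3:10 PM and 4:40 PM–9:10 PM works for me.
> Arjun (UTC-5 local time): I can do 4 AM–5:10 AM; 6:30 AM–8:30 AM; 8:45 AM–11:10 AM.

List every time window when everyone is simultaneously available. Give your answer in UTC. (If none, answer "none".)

09:05-10:10, 11:40-13:30, 13:45-16:10

Kira in UTC: 09:05-10:10, 11:40-16:10 (subtract 5h to convert from UTC+5).
Arjun in UTC: 09:00-10:10, 11:30-13:30, 13:45-16:10 (add 5h to convert from UTC-5).
Kira ∩ Arjun: 09:05-10:10, 11:40-13:30, 13:45-16:10.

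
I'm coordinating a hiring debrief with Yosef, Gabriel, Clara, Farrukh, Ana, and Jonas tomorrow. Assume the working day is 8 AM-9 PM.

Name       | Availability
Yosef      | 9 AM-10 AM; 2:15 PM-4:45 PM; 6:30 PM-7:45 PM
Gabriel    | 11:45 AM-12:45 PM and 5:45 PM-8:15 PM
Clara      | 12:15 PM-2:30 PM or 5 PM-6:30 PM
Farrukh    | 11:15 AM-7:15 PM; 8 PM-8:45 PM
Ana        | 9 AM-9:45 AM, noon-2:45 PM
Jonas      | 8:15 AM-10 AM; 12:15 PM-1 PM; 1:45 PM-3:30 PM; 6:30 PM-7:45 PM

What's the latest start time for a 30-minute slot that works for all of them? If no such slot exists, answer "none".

Yosef ∩ Gabriel: 18:30-19:45.
Yosef ∩ Gabriel ∩ Clara: ∅.
Yosef ∩ Gabriel ∩ Clara ∩ Farrukh: ∅.
Yosef ∩ Gabriel ∩ Clara ∩ Farrukh ∩ Ana: ∅.
Yosef ∩ Gabriel ∩ Clara ∩ Farrukh ∩ Ana ∩ Jonas: ∅.
There is no time when everyone is free.
No common window is at least 30 minutes long.

none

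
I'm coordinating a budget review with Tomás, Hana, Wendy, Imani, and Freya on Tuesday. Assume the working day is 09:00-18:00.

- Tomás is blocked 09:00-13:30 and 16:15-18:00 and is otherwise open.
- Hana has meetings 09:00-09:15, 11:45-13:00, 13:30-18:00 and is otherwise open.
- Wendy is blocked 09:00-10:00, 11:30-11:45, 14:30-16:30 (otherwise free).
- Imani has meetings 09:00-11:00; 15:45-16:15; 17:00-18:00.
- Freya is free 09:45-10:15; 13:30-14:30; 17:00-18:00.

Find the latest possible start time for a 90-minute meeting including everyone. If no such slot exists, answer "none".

Tomás free: 13:30-16:15 (invert busy blocks within the working day).
Hana free: 09:15-11:45, 13:00-13:30 (invert busy blocks within the working day).
Wendy free: 10:00-11:30, 11:45-14:30, 16:30-18:00 (invert busy blocks within the working day).
Imani free: 11:00-15:45, 16:15-17:00 (invert busy blocks within the working day).
Freya free: 09:45-10:15, 13:30-14:30, 17:00-18:00.
Tomás ∩ Hana: ∅.
Tomás ∩ Hana ∩ Wendy: ∅.
Tomás ∩ Hana ∩ Wendy ∩ Imani: ∅.
Tomás ∩ Hana ∩ Wendy ∩ Imani ∩ Freya: ∅.
There is no time when everyone is free.
No common window is at least 90 minutes long.

none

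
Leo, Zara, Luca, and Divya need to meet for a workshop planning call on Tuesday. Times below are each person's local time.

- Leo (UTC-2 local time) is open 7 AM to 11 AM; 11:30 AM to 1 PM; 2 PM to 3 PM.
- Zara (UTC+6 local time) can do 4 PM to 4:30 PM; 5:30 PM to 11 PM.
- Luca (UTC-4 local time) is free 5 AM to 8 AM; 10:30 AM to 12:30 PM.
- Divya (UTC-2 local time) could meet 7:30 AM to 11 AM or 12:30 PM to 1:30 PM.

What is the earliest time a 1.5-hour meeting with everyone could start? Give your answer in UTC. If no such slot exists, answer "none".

Leo in UTC: 09:00-13:00, 13:30-15:00, 16:00-17:00 (add 2h to convert from UTC-2).
Zara in UTC: 10:00-10:30, 11:30-17:00 (subtract 6h to convert from UTC+6).
Luca in UTC: 09:00-12:00, 14:30-16:30 (add 4h to convert from UTC-4).
Divya in UTC: 09:30-13:00, 14:30-15:30 (add 2h to convert from UTC-2).
Leo ∩ Zara: 10:00-10:30, 11:30-13:00, 13:30-15:00, 16:00-17:00.
Leo ∩ Zara ∩ Luca: 10:00-10:30, 11:30-12:00, 14:30-15:00, 16:00-16:30.
Leo ∩ Zara ∩ Luca ∩ Divya: 10:00-10:30, 11:30-12:00, 14:30-15:00.
So the common availability across everyone is 10:00-10:30, 11:30-12:00, 14:30-15:00.
No common window is at least 90 minutes long.

none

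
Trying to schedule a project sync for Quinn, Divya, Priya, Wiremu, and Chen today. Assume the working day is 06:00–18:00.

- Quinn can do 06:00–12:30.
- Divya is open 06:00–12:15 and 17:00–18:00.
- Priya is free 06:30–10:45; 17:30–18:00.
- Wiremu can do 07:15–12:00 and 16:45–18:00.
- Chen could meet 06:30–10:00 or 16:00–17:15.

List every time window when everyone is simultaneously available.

07:15-10:00

Quinn ∩ Divya: 06:00-12:15.
Quinn ∩ Divya ∩ Priya: 06:30-10:45.
Quinn ∩ Divya ∩ Priya ∩ Wiremu: 07:15-10:45.
Quinn ∩ Divya ∩ Priya ∩ Wiremu ∩ Chen: 07:15-10:00.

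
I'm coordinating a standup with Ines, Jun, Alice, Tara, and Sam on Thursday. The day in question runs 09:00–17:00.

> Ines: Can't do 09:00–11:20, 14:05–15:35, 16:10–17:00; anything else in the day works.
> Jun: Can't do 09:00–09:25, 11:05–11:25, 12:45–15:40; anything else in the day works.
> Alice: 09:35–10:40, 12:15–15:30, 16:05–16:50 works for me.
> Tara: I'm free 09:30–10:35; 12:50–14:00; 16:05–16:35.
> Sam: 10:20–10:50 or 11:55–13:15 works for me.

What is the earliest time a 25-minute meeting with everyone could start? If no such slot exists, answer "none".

none

Ines free: 11:20-14:05, 15:35-16:10 (invert busy blocks within the working day).
Jun free: 09:25-11:05, 11:25-12:45, 15:40-17:00 (invert busy blocks within the working day).
Alice free: 09:35-10:40, 12:15-15:30, 16:05-16:50.
Tara free: 09:30-10:35, 12:50-14:00, 16:05-16:35.
Sam free: 10:20-10:50, 11:55-13:15.
Ines ∩ Jun: 11:25-12:45, 15:40-16:10.
Ines ∩ Jun ∩ Alice: 12:15-12:45, 16:05-16:10.
Ines ∩ Jun ∩ Alice ∩ Tara: 16:05-16:10.
Ines ∩ Jun ∩ Alice ∩ Tara ∩ Sam: ∅.
There is no time when everyone is free.
No common window is at least 25 minutes long.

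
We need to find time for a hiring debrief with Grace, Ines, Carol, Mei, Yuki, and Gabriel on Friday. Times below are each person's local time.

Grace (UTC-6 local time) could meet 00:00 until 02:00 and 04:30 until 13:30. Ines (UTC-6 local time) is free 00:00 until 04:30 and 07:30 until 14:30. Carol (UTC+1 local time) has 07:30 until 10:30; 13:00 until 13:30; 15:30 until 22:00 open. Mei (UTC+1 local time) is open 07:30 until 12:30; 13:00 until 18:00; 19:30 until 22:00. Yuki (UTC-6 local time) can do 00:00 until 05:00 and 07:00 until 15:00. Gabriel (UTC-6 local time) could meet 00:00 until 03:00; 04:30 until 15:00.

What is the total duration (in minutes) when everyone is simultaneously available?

Grace in UTC: 06:00-08:00, 10:30-19:30 (add 6h to convert from UTC-6).
Ines in UTC: 06:00-10:30, 13:30-20:30 (add 6h to convert from UTC-6).
Carol in UTC: 06:30-09:30, 12:00-12:30, 14:30-21:00 (subtract 1h to convert from UTC+1).
Mei in UTC: 06:30-11:30, 12:00-17:00, 18:30-21:00 (subtract 1h to convert from UTC+1).
Yuki in UTC: 06:00-11:00, 13:00-21:00 (add 6h to convert from UTC-6).
Gabriel in UTC: 06:00-09:00, 10:30-21:00 (add 6h to convert from UTC-6).
Grace ∩ Ines: 06:00-08:00, 13:30-19:30.
Grace ∩ Ines ∩ Carol: 06:30-08:00, 14:30-19:30.
Grace ∩ Ines ∩ Carol ∩ Mei: 06:30-08:00, 14:30-17:00, 18:30-19:30.
Grace ∩ Ines ∩ Carol ∩ Mei ∩ Yuki: 06:30-08:00, 14:30-17:00, 18:30-19:30.
Grace ∩ Ines ∩ Carol ∩ Mei ∩ Yuki ∩ Gabriel: 06:30-08:00, 14:30-17:00, 18:30-19:30.
Summing the common windows: 90 + 150 + 60 = 300 minutes.

300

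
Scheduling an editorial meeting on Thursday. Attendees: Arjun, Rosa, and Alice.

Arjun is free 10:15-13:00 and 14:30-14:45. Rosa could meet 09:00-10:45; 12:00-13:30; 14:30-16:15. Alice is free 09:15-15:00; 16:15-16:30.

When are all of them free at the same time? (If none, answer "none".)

Arjun ∩ Rosa: 10:15-10:45, 12:00-13:00, 14:30-14:45.
Arjun ∩ Rosa ∩ Alice: 10:15-10:45, 12:00-13:00, 14:30-14:45.

10:15-10:45, 12:00-13:00, 14:30-14:45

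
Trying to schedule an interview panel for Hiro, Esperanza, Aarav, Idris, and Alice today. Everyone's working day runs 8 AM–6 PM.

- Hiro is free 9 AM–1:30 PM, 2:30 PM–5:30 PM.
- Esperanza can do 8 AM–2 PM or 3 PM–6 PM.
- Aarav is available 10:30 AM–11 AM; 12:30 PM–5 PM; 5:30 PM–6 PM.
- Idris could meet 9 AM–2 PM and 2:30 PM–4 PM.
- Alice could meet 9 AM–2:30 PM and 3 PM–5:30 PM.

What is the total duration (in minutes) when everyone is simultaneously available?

150

Hiro ∩ Esperanza: 09:00-13:30, 15:00-17:30.
Hiro ∩ Esperanza ∩ Aarav: 10:30-11:00, 12:30-13:30, 15:00-17:00.
Hiro ∩ Esperanza ∩ Aarav ∩ Idris: 10:30-11:00, 12:30-13:30, 15:00-16:00.
Hiro ∩ Esperanza ∩ Aarav ∩ Idris ∩ Alice: 10:30-11:00, 12:30-13:30, 15:00-16:00.
Summing the common windows: 30 + 60 + 60 = 150 minutes.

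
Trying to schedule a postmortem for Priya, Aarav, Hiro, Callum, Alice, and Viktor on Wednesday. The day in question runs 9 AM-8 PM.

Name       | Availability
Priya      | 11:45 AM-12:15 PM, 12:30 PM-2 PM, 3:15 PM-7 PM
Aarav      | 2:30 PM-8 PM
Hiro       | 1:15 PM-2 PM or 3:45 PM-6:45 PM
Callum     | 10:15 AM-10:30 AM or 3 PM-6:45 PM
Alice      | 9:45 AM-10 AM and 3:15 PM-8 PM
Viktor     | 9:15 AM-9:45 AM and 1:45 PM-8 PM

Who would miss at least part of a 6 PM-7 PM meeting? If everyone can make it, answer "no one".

Callum, Hiro

Priya: free for 18:00-19:00. Aarav: free for 18:00-19:00. Hiro: not fully free for 18:00-19:00. Callum: not fully free for 18:00-19:00. Alice: free for 18:00-19:00. Viktor: free for 18:00-19:00.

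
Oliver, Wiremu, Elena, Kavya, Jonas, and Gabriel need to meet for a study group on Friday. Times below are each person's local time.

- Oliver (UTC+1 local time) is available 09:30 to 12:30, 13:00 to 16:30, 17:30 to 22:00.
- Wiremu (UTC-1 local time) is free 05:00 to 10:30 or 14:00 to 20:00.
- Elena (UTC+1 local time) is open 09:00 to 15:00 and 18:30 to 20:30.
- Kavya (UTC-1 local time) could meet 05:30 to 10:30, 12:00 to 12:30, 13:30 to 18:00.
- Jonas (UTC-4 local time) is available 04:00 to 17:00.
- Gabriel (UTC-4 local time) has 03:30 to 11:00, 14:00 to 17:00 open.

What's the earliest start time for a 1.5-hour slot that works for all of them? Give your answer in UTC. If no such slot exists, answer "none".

08:30

Oliver in UTC: 08:30-11:30, 12:00-15:30, 16:30-21:00 (subtract 1h to convert from UTC+1).
Wiremu in UTC: 06:00-11:30, 15:00-21:00 (add 1h to convert from UTC-1).
Elena in UTC: 08:00-14:00, 17:30-19:30 (subtract 1h to convert from UTC+1).
Kavya in UTC: 06:30-11:30, 13:00-13:30, 14:30-19:00 (add 1h to convert from UTC-1).
Jonas in UTC: 08:00-21:00 (add 4h to convert from UTC-4).
Gabriel in UTC: 07:30-15:00, 18:00-21:00 (add 4h to convert from UTC-4).
Oliver ∩ Wiremu: 08:30-11:30, 15:00-15:30, 16:30-21:00.
Oliver ∩ Wiremu ∩ Elena: 08:30-11:30, 17:30-19:30.
Oliver ∩ Wiremu ∩ Elena ∩ Kavya: 08:30-11:30, 17:30-19:00.
Oliver ∩ Wiremu ∩ Elena ∩ Kavya ∩ Jonas: 08:30-11:30, 17:30-19:00.
Oliver ∩ Wiremu ∩ Elena ∩ Kavya ∩ Jonas ∩ Gabriel: 08:30-11:30, 18:00-19:00.
The first common window of at least 90 minutes is 08:30-11:30, so the earliest start is 08:30.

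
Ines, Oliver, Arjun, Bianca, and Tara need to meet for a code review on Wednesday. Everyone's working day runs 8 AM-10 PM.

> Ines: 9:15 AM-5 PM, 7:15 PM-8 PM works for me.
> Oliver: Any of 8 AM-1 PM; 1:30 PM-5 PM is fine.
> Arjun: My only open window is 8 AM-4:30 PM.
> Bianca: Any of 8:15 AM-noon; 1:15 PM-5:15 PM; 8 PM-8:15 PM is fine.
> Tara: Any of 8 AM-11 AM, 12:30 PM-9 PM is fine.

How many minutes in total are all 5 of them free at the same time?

Ines ∩ Oliver: 09:15-13:00, 13:30-17:00.
Ines ∩ Oliver ∩ Arjun: 09:15-13:00, 13:30-16:30.
Ines ∩ Oliver ∩ Arjun ∩ Bianca: 09:15-12:00, 13:30-16:30.
Ines ∩ Oliver ∩ Arjun ∩ Bianca ∩ Tara: 09:15-11:00, 13:30-16:30.
Those are the intersection windows.
Summing the common windows: 105 + 180 = 285 minutes.

285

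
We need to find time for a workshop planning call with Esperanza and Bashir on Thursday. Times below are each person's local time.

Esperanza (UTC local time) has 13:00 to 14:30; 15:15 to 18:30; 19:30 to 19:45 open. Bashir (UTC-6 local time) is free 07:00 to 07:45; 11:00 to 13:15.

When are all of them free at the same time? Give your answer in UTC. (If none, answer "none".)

Esperanza in UTC: 13:00-14:30, 15:15-18:30, 19:30-19:45.
Bashir in UTC: 13:00-13:45, 17:00-19:15 (add 6h to convert from UTC-6).
Esperanza ∩ Bashir: 13:00-13:45, 17:00-18:30.
So the common availability across everyone is 13:00-13:45, 17:00-18:30.

13:00-13:45, 17:00-18:30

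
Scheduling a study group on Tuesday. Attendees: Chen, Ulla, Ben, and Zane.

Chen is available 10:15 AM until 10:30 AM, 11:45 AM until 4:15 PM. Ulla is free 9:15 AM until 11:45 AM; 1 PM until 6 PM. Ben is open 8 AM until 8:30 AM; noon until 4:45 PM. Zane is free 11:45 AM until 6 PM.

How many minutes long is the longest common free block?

Chen ∩ Ulla: 10:15-10:30, 13:00-16:15.
Chen ∩ Ulla ∩ Ben: 13:00-16:15.
Chen ∩ Ulla ∩ Ben ∩ Zane: 13:00-16:15.
So the common availability across everyone is 13:00-16:15.
The longest is 13:00-16:15 at 195 minutes.

195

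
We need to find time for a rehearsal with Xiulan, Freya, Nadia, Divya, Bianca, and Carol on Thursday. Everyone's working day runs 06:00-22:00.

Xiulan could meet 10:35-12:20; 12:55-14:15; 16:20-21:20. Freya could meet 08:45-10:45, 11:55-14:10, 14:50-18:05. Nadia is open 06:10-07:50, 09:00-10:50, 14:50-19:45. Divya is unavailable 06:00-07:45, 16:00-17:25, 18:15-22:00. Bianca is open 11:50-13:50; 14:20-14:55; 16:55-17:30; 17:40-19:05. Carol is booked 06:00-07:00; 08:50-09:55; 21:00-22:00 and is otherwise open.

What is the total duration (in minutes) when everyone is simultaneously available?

Xiulan free: 10:35-12:20, 12:55-14:15, 16:20-21:20.
Freya free: 08:45-10:45, 11:55-14:10, 14:50-18:05.
Nadia free: 06:10-07:50, 09:00-10:50, 14:50-19:45.
Divya free: 07:45-16:00, 17:25-18:15 (invert busy blocks within the working day).
Bianca free: 11:50-13:50, 14:20-14:55, 16:55-17:30, 17:40-19:05.
Carol free: 07:00-08:50, 09:55-21:00 (invert busy blocks within the working day).
Xiulan ∩ Freya: 10:35-10:45, 11:55-12:20, 12:55-14:10, 16:20-18:05.
Xiulan ∩ Freya ∩ Nadia: 10:35-10:45, 16:20-18:05.
Xiulan ∩ Freya ∩ Nadia ∩ Divya: 10:35-10:45, 17:25-18:05.
Xiulan ∩ Freya ∩ Nadia ∩ Divya ∩ Bianca: 17:25-17:30, 17:40-18:05.
Xiulan ∩ Freya ∩ Nadia ∩ Divya ∩ Bianca ∩ Carol: 17:25-17:30, 17:40-18:05.
Those are the intersection windows.
Summing the common windows: 5 + 25 = 30 minutes.

30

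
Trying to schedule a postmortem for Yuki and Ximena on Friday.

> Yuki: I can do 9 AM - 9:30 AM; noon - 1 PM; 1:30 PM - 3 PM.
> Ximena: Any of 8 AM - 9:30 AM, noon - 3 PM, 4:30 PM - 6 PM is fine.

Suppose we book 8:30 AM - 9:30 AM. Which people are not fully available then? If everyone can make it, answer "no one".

Yuki

Yuki: not fully free for 08:30-09:30. Ximena: free for 08:30-09:30.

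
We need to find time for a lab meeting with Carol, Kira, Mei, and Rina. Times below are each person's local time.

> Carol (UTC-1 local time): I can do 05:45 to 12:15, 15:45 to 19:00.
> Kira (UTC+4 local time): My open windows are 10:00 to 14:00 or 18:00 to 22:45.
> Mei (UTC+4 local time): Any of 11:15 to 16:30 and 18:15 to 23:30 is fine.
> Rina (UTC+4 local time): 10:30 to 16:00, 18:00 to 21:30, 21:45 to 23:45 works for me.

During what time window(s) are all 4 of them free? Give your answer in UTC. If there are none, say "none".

Carol in UTC: 06:45-13:15, 16:45-20:00 (add 1h to convert from UTC-1).
Kira in UTC: 06:00-10:00, 14:00-18:45 (subtract 4h to convert from UTC+4).
Mei in UTC: 07:15-12:30, 14:15-19:30 (subtract 4h to convert from UTC+4).
Rina in UTC: 06:30-12:00, 14:00-17:30, 17:45-19:45 (subtract 4h to convert from UTC+4).
Carol ∩ Kira: 06:45-10:00, 16:45-18:45.
Carol ∩ Kira ∩ Mei: 07:15-10:00, 16:45-18:45.
Carol ∩ Kira ∩ Mei ∩ Rina: 07:15-10:00, 16:45-17:30, 17:45-18:45.
Those are the intersection windows.

07:15-10:00, 16:45-17:30, 17:45-18:45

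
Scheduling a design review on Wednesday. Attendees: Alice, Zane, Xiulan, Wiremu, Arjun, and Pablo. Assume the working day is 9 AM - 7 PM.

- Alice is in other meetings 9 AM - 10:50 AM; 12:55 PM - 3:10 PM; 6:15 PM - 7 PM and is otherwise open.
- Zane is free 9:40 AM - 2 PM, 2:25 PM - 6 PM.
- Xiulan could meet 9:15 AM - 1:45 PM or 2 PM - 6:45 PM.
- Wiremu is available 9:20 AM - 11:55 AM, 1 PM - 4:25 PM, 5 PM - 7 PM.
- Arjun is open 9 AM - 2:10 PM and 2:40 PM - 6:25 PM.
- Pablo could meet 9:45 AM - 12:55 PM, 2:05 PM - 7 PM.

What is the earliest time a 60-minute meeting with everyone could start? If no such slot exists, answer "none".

10:50

Alice free: 10:50-12:55, 15:10-18:15 (invert busy blocks within the working day).
Zane free: 09:40-14:00, 14:25-18:00.
Xiulan free: 09:15-13:45, 14:00-18:45.
Wiremu free: 09:20-11:55, 13:00-16:25, 17:00-19:00.
Arjun free: 09:00-14:10, 14:40-18:25.
Pablo free: 09:45-12:55, 14:05-19:00.
Alice ∩ Zane: 10:50-12:55, 15:10-18:00.
Alice ∩ Zane ∩ Xiulan: 10:50-12:55, 15:10-18:00.
Alice ∩ Zane ∩ Xiulan ∩ Wiremu: 10:50-11:55, 15:10-16:25, 17:00-18:00.
Alice ∩ Zane ∩ Xiulan ∩ Wiremu ∩ Arjun: 10:50-11:55, 15:10-16:25, 17:00-18:00.
Alice ∩ Zane ∩ Xiulan ∩ Wiremu ∩ Arjun ∩ Pablo: 10:50-11:55, 15:10-16:25, 17:00-18:00.
So the common availability across everyone is 10:50-11:55, 15:10-16:25, 17:00-18:00.
The first common window of at least 60 minutes is 10:50-11:55, so the earliest start is 10:50.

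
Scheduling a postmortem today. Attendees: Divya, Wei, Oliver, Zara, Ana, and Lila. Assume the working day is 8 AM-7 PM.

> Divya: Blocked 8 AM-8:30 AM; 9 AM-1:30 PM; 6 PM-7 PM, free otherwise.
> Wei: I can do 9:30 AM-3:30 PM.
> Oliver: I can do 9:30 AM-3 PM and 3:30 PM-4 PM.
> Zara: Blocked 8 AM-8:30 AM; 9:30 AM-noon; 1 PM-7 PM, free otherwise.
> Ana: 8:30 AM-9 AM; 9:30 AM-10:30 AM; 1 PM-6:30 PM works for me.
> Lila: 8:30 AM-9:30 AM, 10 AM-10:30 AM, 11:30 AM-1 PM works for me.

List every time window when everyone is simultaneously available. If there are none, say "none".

none

Divya free: 08:30-09:00, 13:30-18:00 (invert busy blocks within the working day).
Wei free: 09:30-15:30.
Oliver free: 09:30-15:00, 15:30-16:00.
Zara free: 08:30-09:30, 12:00-13:00 (invert busy blocks within the working day).
Ana free: 08:30-09:00, 09:30-10:30, 13:00-18:30.
Lila free: 08:30-09:30, 10:00-10:30, 11:30-13:00.
Divya ∩ Wei: 13:30-15:30.
Divya ∩ Wei ∩ Oliver: 13:30-15:00.
Divya ∩ Wei ∩ Oliver ∩ Zara: ∅.
Divya ∩ Wei ∩ Oliver ∩ Zara ∩ Ana: ∅.
Divya ∩ Wei ∩ Oliver ∩ Zara ∩ Ana ∩ Lila: ∅.
There is no time when everyone is free.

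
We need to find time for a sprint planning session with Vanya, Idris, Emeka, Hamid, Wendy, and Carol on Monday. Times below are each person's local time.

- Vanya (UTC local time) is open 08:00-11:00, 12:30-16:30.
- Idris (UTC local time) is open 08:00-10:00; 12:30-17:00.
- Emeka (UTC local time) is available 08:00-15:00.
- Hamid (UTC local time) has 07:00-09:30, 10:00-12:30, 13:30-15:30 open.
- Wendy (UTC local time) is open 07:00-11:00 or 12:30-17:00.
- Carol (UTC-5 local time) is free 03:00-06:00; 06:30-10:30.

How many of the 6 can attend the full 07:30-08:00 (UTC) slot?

2

Vanya in UTC: 08:00-11:00, 12:30-16:30.
Idris in UTC: 08:00-10:00, 12:30-17:00.
Emeka in UTC: 08:00-15:00.
Hamid in UTC: 07:00-09:30, 10:00-12:30, 13:30-15:30.
Wendy in UTC: 07:00-11:00, 12:30-17:00.
Carol in UTC: 08:00-11:00, 11:30-15:30 (add 5h to convert from UTC-5).
Hamid and Wendy can make the full 07:30-08:00 slot — that's 2.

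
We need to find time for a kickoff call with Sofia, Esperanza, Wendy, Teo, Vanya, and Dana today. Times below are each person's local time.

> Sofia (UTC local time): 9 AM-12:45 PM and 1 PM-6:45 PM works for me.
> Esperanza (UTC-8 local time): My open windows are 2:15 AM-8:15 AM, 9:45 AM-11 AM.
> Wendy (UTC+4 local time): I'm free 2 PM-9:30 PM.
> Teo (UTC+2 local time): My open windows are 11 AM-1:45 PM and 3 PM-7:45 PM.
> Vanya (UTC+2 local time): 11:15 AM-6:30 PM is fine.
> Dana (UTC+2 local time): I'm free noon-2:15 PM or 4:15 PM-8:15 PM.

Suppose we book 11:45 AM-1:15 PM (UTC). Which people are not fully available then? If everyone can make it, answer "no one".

Dana, Sofia, Teo

Sofia in UTC: 09:00-12:45, 13:00-18:45.
Esperanza in UTC: 10:15-16:15, 17:45-19:00 (add 8h to convert from UTC-8).
Wendy in UTC: 10:00-17:30 (subtract 4h to convert from UTC+4).
Teo in UTC: 09:00-11:45, 13:00-17:45 (subtract 2h to convert from UTC+2).
Vanya in UTC: 09:15-16:30 (subtract 2h to convert from UTC+2).
Dana in UTC: 10:00-12:15, 14:15-18:15 (subtract 2h to convert from UTC+2).
Sofia: not fully free for 11:45-13:15. Esperanza: free for 11:45-13:15. Wendy: free for 11:45-13:15. Teo: not fully free for 11:45-13:15. Vanya: free for 11:45-13:15. Dana: not fully free for 11:45-13:15.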